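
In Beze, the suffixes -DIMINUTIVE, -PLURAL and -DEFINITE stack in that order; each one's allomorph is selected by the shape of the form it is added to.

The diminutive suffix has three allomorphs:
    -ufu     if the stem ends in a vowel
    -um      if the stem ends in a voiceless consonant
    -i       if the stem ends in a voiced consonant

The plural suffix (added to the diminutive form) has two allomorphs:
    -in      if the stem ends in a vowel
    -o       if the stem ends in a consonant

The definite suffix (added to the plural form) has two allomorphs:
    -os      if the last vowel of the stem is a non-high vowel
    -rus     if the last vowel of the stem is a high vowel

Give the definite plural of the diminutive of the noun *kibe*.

*kibe* — final sound /e/ (a vowel) → -ufu → *kibeufu*.
The diminutive form *kibeufu*: final sound = /u/, a vowel → -in → *kibeufuin*.
The plural form *kibeufuin* — last vowel /i/ (a high vowel) → -rus → *kibeufuinrus*.

kibeufuinrus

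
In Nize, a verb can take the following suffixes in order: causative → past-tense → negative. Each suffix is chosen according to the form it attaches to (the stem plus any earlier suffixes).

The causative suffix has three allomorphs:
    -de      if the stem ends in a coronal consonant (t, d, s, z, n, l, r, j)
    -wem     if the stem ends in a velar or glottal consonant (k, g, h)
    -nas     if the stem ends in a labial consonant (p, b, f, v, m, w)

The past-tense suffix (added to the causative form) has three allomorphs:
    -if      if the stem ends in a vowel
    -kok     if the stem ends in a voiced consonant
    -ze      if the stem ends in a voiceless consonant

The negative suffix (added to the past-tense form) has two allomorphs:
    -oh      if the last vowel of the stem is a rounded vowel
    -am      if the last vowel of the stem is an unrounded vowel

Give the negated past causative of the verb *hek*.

hekwemkokoh

The final consonant of *hek* is /k/, which is velar/glottal, so the causative suffix is -wem, giving *hekwem*.
The causative form *hekwem* — final sound /m/ (a voiced consonant) → -kok → *hekwemkok*.
The last vowel of the past-tense form *hekwemkok* is /o/, which is a rounded vowel, so the negative suffix is -oh, giving *hekwemkokoh*.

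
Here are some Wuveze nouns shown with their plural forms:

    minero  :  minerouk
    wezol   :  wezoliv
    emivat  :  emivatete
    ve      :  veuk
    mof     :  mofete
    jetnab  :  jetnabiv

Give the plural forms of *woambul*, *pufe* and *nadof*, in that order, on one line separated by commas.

The pattern is voicing of the final sound: -ete when the stem ends in a voiceless consonant (*emivat*, *mof*); -iv when the stem ends in a voiced consonant (*wezol*, *jetnab*); -uk when the stem ends in a vowel (*minero*, *ve*).
Since the final sound of *woambul* is /l/ (a voiced consonant), it takes -iv, giving *woambuliv*.
*pufe*: final sound = /e/, a vowel → -uk → *pufeuk*.
*nadof*: final sound = /f/, a voiceless consonant → -ete → *nadofete*.

woambuliv, pufeuk, nadofete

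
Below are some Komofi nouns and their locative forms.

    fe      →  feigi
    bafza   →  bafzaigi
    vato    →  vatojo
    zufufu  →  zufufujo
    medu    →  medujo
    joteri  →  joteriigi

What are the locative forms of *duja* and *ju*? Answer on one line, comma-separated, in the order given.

dujaigi, jujo

The alternation tracks the last vowel of the stem — -jo when the last vowel of the stem is a rounded vowel (*vato*, *zufufu*, *medu*); -igi when the last vowel of the stem is an unrounded vowel (*fe*, *bafza*, *joteri*).
Since the last vowel of *duja* is /a/ (an unrounded vowel), it takes -igi, giving *dujaigi*.
*ju* — last vowel /u/ (a rounded vowel) → -jo → *jujo*.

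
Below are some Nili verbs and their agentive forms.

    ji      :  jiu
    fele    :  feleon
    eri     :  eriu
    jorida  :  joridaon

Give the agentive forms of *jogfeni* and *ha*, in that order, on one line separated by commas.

The suffix is conditioned by the last vowel: -u when the last vowel of the stem is a high vowel (*ji*, *eri*); -on when the last vowel of the stem is a non-high vowel (*fele*, *jorida*).
*jogfeni* — last vowel /i/ (a high vowel) → -u → *jogfeniu*.
*ha*: last vowel = /a/, a non-high vowel → -on → *haon*.

jogfeniu, haon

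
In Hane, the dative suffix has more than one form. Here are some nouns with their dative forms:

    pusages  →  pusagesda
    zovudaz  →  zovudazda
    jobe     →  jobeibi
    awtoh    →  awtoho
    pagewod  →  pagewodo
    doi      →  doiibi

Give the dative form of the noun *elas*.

elasda

The pattern is sibilance of the final sound: -da when the stem ends in a sibilant (*pusages*, *zovudaz*); -o when the stem ends in a non-sibilant consonant (*awtoh*, *pagewod*); -ibi when the stem ends in a vowel (*jobe*, *doi*).
*elas* — final sound /s/ (a sibilant) → -da → *elasda*.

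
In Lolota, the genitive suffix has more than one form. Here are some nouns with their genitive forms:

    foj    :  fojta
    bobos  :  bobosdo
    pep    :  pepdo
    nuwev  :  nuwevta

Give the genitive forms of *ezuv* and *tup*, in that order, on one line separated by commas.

ezuvta, tupdo

The suffix is conditioned by the final consonant: -do when the stem ends in a voiceless consonant (*bobos*, *pep*); -ta when the stem ends in a voiced consonant (*foj*, *nuwev*).
*ezuv* — final consonant /v/ (voiced) → -ta → *ezuvta*.
*tup*: final consonant = /p/, voiceless → -do → *tupdo*.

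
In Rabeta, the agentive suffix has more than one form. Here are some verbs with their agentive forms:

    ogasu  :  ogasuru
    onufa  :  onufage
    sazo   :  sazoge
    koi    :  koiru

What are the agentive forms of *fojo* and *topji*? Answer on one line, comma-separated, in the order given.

fojoge, topjiru

The alternation tracks the last vowel of the stem — -ru when the last vowel of the stem is a high vowel (*ogasu*, *koi*); -ge when the last vowel of the stem is a non-high vowel (*onufa*, *sazo*).
*fojo* — last vowel /o/ (a non-high vowel) → -ge → *fojoge*.
*topji*: last vowel = /i/, a high vowel → -ru → *topjiru*.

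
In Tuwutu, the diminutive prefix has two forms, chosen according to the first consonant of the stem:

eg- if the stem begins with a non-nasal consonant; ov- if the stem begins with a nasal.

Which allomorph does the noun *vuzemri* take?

*vuzemri* — first consonant /v/ (non-nasal) → eg-.

eg-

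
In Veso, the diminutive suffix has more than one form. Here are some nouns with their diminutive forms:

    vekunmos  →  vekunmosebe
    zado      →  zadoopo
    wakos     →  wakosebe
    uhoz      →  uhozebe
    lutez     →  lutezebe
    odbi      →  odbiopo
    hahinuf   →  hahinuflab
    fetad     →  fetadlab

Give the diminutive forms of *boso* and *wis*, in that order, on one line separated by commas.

bosoopo, wisebe

The suffix is conditioned by the final sound: -ebe when the stem ends in a sibilant (*vekunmos*, *wakos*, *uhoz*, *lutez*); -lab when the stem ends in a non-sibilant consonant (*hahinuf*, *fetad*); -opo when the stem ends in a vowel (*zado*, *odbi*).
Since the final sound of *boso* is /o/ (a vowel), it takes -opo, giving *bosoopo*.
*wis*: final sound = /s/, a sibilant → -ebe → *wisebe*.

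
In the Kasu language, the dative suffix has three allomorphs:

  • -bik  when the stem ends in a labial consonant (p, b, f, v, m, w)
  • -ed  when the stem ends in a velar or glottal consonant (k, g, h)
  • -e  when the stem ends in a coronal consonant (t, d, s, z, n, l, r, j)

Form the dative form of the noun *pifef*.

pifefbik

*pifef* — final consonant /f/ (labial) → -bik → *pifefbik*.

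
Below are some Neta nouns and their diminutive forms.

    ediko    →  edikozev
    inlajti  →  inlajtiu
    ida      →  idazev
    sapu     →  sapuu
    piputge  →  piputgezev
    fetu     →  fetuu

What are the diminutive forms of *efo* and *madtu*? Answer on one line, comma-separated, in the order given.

efozev, madtuu

The alternation tracks the last vowel of the stem — -u when the last vowel of the stem is a high vowel (*inlajti*, *sapu*, *fetu*); -zev when the last vowel of the stem is a non-high vowel (*ediko*, *ida*, *piputge*).
*efo*: last vowel = /o/, a non-high vowel → -zev → *efozev*.
Since the last vowel of *madtu* is /u/ (a high vowel), it takes -u, giving *madtuu*.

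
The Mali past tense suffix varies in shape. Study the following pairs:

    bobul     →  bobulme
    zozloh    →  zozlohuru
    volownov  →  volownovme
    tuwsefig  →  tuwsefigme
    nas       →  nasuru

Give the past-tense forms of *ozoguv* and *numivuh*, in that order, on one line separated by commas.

The pattern is voicing of the final consonant: -uru when the stem ends in a voiceless consonant (*zozloh*, *nas*); -me when the stem ends in a voiced consonant (*bobul*, *volownov*, *tuwsefig*).
The final consonant of *ozoguv* is /v/, which is voiced, so the suffix is -me, giving *ozoguvme*.
*numivuh* — final consonant /h/ (voiceless) → -uru → *numivuhuru*.

ozoguvme, numivuhuru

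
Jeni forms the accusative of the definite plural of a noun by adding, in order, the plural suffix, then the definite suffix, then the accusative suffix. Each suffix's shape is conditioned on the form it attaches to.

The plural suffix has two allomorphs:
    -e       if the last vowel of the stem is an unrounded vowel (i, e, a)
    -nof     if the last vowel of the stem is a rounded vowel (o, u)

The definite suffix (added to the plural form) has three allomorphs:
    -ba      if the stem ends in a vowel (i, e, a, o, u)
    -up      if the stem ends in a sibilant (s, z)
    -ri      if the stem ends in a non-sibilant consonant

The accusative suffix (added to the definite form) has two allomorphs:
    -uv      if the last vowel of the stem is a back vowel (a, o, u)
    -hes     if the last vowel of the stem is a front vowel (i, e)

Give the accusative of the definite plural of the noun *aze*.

*aze*: last vowel = /e/, an unrounded vowel → -e → *azee*.
Since the final sound of the plural form *azee* is /e/ (a vowel), it takes -ba, giving *azeeba*.
The definite form *azeeba* — last vowel /a/ (a back vowel) → -uv → *azeebauv*.

azeebauv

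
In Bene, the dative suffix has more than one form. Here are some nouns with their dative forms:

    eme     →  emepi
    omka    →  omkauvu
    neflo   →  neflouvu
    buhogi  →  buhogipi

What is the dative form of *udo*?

Looking at the last vowel of each stem: -pi when the last vowel of the stem is a front vowel (*eme*, *buhogi*); -uvu when the last vowel of the stem is a back vowel (*omka*, *neflo*).
Since the last vowel of *udo* is /o/ (a back vowel), it takes -uvu, giving *udouvu*.

udouvu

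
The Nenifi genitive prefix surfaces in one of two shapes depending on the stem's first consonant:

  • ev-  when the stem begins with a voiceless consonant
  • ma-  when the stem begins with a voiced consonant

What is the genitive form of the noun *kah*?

evkah

*kah* — first consonant /k/ (voiceless) → ev- → *evkah*.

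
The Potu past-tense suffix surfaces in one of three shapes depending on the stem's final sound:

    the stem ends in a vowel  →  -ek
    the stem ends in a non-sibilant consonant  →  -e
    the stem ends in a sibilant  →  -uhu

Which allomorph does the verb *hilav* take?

*hilav*: final sound = /v/, a non-sibilant consonant → -e.

-e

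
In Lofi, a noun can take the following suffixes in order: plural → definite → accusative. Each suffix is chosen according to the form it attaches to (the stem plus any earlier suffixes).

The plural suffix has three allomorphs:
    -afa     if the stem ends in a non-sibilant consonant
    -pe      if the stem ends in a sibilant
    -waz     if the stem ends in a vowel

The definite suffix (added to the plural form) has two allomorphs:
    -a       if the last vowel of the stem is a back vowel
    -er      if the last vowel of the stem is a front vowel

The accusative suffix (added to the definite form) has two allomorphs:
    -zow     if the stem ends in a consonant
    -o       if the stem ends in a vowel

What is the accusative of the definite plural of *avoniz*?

avonizpeerzow

*avoniz* — final sound /z/ (a sibilant) → -pe → *avonizpe*.
The plural form *avonizpe* — last vowel /e/ (a front vowel) → -er → *avonizpeer*.
Since the final sound of the definite form *avonizpeer* is /r/ (a consonant), it takes -zow, giving *avonizpeerzow*.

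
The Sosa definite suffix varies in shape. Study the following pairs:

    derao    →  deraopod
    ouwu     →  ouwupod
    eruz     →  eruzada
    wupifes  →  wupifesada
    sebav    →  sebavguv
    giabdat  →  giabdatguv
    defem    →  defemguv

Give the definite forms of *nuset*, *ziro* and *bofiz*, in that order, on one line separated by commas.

The alternation tracks the final sound of the stem — -ada when the stem ends in a sibilant (*eruz*, *wupifes*); -guv when the stem ends in a non-sibilant consonant (*sebav*, *giabdat*, *defem*); -pod when the stem ends in a vowel (*derao*, *ouwu*).
*nuset* — final sound /t/ (a non-sibilant consonant) → -guv → *nusetguv*.
The final sound of *ziro* is /o/, which is a vowel, so the suffix is -pod, giving *ziropod*.
The final sound of *bofiz* is /z/, which is a sibilant, so the suffix is -ada, giving *bofizada*.

nusetguv, ziropod, bofizada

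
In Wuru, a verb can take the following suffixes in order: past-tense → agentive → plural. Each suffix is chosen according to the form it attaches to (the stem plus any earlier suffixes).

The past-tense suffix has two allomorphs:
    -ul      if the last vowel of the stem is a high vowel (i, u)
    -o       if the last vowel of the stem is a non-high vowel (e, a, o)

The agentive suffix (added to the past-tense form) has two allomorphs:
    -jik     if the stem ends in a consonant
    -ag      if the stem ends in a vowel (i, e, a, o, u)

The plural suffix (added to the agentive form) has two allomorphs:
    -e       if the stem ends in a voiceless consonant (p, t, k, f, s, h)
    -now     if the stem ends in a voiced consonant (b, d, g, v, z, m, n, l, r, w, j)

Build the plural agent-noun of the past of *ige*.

*ige* — last vowel /e/ (a non-high vowel) → -o → *igeo*.
The past-tense form *igeo*: final sound = /o/, a vowel → -ag → *igeoag*.
The agentive form *igeoag* — final consonant /g/ (voiced) → -now → *igeoagnow*.

igeoagnow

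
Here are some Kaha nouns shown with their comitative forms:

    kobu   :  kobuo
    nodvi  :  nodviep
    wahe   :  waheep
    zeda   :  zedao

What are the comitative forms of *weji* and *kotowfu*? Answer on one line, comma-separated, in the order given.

wejiep, kotowfuo

Looking at the last vowel of each stem: -ep when the last vowel of the stem is a front vowel (*nodvi*, *wahe*); -o when the last vowel of the stem is a back vowel (*kobu*, *zeda*).
Since the last vowel of *weji* is /i/ (a front vowel), it takes -ep, giving *wejiep*.
Since the last vowel of *kotowfu* is /u/ (a back vowel), it takes -o, giving *kotowfuo*.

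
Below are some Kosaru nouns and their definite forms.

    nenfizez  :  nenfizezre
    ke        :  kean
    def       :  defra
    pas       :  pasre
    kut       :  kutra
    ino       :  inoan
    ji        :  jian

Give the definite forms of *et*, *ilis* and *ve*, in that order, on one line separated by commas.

etra, ilisre, vean

The suffix is conditioned by the final sound: -re when the stem ends in a sibilant (*nenfizez*, *pas*); -ra when the stem ends in a non-sibilant consonant (*def*, *kut*); -an when the stem ends in a vowel (*ke*, *ino*, *ji*).
Since the final sound of *et* is /t/ (a non-sibilant consonant), it takes -ra, giving *etra*.
Since the final sound of *ilis* is /s/ (a sibilant), it takes -re, giving *ilisre*.
*ve* — final sound /e/ (a vowel) → -an → *vean*.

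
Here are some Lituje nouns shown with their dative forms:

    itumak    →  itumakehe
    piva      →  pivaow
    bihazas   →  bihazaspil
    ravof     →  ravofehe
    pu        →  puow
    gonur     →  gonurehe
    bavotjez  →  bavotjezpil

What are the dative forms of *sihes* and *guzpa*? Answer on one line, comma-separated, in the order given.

sihespil, guzpaow

The suffix is conditioned by the final sound: -pil when the stem ends in a sibilant (*bihazas*, *bavotjez*); -ehe when the stem ends in a non-sibilant consonant (*itumak*, *ravof*, *gonur*); -ow when the stem ends in a vowel (*piva*, *pu*).
Since the final sound of *sihes* is /s/ (a sibilant), it takes -pil, giving *sihespil*.
*guzpa* — final sound /a/ (a vowel) → -ow → *guzpaow*.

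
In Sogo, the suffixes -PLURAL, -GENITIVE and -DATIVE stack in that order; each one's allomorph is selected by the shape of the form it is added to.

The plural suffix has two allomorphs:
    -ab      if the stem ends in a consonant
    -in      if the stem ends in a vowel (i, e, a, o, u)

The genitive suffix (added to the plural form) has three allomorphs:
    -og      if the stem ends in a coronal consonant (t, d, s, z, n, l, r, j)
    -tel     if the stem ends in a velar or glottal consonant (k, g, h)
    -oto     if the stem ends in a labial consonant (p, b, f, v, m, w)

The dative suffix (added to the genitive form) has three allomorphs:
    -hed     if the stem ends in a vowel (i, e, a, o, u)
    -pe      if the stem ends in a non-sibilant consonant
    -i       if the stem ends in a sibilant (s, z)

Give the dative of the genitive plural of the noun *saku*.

sakuinogpe

*saku* — final sound /u/ (a vowel) → -in → *sakuin*.
The final consonant of the plural form *sakuin* is /n/, which is coronal, so the genitive suffix is -og, giving *sakuinog*.
The genitive form *sakuinog*: final sound = /g/, a non-sibilant consonant → -pe → *sakuinogpe*.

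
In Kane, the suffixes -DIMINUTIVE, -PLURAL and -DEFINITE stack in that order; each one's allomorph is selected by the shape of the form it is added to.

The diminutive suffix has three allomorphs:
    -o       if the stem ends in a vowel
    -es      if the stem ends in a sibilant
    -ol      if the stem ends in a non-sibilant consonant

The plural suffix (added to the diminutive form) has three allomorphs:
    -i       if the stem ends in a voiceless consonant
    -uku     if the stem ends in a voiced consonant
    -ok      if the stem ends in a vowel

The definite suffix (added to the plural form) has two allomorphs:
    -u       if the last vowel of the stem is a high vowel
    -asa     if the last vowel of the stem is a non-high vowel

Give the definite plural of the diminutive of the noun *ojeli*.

ojeliookasa

The final sound of *ojeli* is /i/, which is a vowel, so the diminutive suffix is -o, giving *ojelio*.
The diminutive form *ojelio*: final sound = /o/, a vowel → -ok → *ojeliook*.
The plural form *ojeliook* — last vowel /o/ (a non-high vowel) → -asa → *ojeliookasa*.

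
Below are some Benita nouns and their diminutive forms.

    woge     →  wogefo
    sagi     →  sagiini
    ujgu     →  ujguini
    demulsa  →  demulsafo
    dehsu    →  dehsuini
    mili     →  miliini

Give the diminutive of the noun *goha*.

Looking at the last vowel of each stem: -ini when the last vowel of the stem is a high vowel (*sagi*, *ujgu*, *dehsu*, *mili*); -fo when the last vowel of the stem is a non-high vowel (*woge*, *demulsa*).
The last vowel of *goha* is /a/, which is a non-high vowel, so the suffix is -fo, giving *gohafo*.

gohafo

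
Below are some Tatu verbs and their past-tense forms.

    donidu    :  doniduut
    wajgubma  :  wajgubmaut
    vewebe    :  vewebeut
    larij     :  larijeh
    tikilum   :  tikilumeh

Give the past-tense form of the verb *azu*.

The suffix is conditioned by the final sound: -eh when the stem ends in a consonant (*larij*, *tikilum*); -ut when the stem ends in a vowel (*donidu*, *wajgubma*, *vewebe*).
Since the final sound of *azu* is /u/ (a vowel), it takes -ut, giving *azuut*.

azuut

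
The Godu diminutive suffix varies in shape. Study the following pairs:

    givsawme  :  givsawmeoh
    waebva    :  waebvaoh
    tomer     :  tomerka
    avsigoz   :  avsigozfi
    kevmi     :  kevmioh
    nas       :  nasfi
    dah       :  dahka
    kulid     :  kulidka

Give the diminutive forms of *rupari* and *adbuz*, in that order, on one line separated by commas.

ruparioh, adbuzfi

The pattern is sibilance of the final sound: -fi when the stem ends in a sibilant (*avsigoz*, *nas*); -ka when the stem ends in a non-sibilant consonant (*tomer*, *dah*, *kulid*); -oh when the stem ends in a vowel (*givsawme*, *waebva*, *kevmi*).
Since the final sound of *rupari* is /i/ (a vowel), it takes -oh, giving *ruparioh*.
The final sound of *adbuz* is /z/, which is a sibilant, so the suffix is -fi, giving *adbuzfi*.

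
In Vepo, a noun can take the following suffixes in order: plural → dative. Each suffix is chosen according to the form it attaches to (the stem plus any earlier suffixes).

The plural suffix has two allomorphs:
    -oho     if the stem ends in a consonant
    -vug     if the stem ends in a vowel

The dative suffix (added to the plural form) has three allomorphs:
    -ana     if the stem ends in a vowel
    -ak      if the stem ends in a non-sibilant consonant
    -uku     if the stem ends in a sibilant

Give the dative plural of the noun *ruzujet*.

ruzujetohoana

*ruzujet*: final sound = /t/, a consonant → -oho → *ruzujetoho*.
The plural form *ruzujetoho* — final sound /o/ (a vowel) → -ana → *ruzujetohoana*.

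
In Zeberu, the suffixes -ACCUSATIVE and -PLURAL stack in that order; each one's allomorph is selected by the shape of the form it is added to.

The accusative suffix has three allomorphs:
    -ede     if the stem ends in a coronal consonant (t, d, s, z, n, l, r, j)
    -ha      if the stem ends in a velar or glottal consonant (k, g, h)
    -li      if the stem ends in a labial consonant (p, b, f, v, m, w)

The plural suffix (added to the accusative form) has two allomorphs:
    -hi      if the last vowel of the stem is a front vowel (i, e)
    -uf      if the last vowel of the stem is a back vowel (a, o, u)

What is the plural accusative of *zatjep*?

Since the final consonant of *zatjep* is /p/ (labial), it takes -li, giving *zatjepli*.
The accusative form *zatjepli*: last vowel = /i/, a front vowel → -hi → *zatjeplihi*.

zatjeplihi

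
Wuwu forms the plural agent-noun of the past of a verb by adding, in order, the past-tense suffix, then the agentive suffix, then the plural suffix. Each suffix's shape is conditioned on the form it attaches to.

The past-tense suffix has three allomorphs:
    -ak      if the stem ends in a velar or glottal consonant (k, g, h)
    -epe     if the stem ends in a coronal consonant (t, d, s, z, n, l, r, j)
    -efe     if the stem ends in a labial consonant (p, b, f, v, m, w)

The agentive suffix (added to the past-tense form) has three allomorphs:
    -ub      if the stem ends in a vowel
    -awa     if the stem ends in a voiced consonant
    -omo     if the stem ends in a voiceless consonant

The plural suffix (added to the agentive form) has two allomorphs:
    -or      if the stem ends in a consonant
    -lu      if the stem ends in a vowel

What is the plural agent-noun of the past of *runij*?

runijepeubor

*runij* — final consonant /j/ (coronal) → -epe → *runijepe*.
The past-tense form *runijepe* — final sound /e/ (a vowel) → -ub → *runijepeub*.
The agentive form *runijepeub* — final sound /b/ (a consonant) → -or → *runijepeubor*.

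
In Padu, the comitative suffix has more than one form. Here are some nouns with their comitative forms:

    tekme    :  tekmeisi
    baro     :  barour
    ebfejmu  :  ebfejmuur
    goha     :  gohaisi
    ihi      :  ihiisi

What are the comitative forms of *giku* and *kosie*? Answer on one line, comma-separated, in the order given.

Looking at the last vowel of each stem: -ur when the last vowel of the stem is a rounded vowel (*baro*, *ebfejmu*); -isi when the last vowel of the stem is an unrounded vowel (*tekme*, *goha*, *ihi*).
*giku* — last vowel /u/ (a rounded vowel) → -ur → *gikuur*.
*kosie*: last vowel = /e/, an unrounded vowel → -isi → *kosieisi*.

gikuur, kosieisi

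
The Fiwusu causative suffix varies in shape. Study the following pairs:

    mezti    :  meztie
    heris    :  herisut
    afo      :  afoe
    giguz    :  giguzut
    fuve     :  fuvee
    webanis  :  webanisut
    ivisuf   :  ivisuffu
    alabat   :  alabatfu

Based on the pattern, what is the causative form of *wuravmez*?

wuravmezut

Looking at the final sound of each stem: -ut when the stem ends in a sibilant (*heris*, *giguz*, *webanis*); -fu when the stem ends in a non-sibilant consonant (*ivisuf*, *alabat*); -e when the stem ends in a vowel (*mezti*, *afo*, *fuve*).
*wuravmez*: final sound = /z/, a sibilant → -ut → *wuravmezut*.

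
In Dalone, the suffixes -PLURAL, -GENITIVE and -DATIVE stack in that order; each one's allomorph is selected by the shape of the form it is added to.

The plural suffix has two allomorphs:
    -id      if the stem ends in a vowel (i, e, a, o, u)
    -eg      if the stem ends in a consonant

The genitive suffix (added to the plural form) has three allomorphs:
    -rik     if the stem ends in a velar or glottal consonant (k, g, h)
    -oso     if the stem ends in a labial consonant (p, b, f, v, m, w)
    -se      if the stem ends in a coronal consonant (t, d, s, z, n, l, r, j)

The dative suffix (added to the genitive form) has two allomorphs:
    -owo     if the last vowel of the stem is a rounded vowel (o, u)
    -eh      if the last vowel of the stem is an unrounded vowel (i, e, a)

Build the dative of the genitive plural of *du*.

duidseeh

*du*: final sound = /u/, a vowel → -id → *duid*.
The plural form *duid* — final consonant /d/ (coronal) → -se → *duidse*.
Since the last vowel of the genitive form *duidse* is /e/ (an unrounded vowel), it takes -eh, giving *duidseeh*.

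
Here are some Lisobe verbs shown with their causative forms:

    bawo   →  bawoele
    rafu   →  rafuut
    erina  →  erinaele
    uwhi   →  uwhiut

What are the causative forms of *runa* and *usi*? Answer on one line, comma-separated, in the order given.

runaele, usiut

The alternation tracks the last vowel of the stem — -ut when the last vowel of the stem is a high vowel (*rafu*, *uwhi*); -ele when the last vowel of the stem is a non-high vowel (*bawo*, *erina*).
The last vowel of *runa* is /a/, which is a non-high vowel, so the suffix is -ele, giving *runaele*.
Since the last vowel of *usi* is /i/ (a high vowel), it takes -ut, giving *usiut*.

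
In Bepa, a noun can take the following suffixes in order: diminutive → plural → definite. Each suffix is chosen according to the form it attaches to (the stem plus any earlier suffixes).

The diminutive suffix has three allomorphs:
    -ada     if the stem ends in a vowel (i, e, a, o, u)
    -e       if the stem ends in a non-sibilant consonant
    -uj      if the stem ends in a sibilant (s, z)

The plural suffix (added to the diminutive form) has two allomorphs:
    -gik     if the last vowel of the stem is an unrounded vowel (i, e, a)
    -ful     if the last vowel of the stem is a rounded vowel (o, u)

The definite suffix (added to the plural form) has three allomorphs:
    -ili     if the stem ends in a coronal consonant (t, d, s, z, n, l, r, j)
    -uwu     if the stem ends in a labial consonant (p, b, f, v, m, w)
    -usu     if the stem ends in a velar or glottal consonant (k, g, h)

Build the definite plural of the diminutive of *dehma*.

dehmaadagikusu

The final sound of *dehma* is /a/, which is a vowel, so the diminutive suffix is -ada, giving *dehmaada*.
Since the last vowel of the diminutive form *dehmaada* is /a/ (an unrounded vowel), it takes -gik, giving *dehmaadagik*.
The plural form *dehmaadagik*: final consonant = /k/, velar/glottal → -usu → *dehmaadagikusu*.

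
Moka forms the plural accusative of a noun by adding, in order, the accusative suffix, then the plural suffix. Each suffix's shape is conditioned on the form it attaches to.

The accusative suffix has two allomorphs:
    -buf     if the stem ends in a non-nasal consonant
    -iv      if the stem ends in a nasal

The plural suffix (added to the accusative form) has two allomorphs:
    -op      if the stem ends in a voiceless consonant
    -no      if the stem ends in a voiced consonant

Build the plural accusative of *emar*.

*emar* — final consonant /r/ (non-nasal) → -buf → *emarbuf*.
The final consonant of the accusative form *emarbuf* is /f/, which is voiceless, so the plural suffix is -op, giving *emarbufop*.

emarbufop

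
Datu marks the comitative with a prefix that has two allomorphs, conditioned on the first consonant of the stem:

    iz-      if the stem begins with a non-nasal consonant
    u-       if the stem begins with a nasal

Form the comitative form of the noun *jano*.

izjano

*jano*: first consonant = /j/, non-nasal → iz- → *izjano*.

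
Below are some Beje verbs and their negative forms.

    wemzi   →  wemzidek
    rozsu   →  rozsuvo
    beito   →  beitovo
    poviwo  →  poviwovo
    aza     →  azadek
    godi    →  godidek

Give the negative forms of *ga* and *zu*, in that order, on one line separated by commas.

The alternation tracks the last vowel of the stem — -vo when the last vowel of the stem is a rounded vowel (*rozsu*, *beito*, *poviwo*); -dek when the last vowel of the stem is an unrounded vowel (*wemzi*, *aza*, *godi*).
*ga*: last vowel = /a/, an unrounded vowel → -dek → *gadek*.
*zu*: last vowel = /u/, a rounded vowel → -vo → *zuvo*.

gadek, zuvo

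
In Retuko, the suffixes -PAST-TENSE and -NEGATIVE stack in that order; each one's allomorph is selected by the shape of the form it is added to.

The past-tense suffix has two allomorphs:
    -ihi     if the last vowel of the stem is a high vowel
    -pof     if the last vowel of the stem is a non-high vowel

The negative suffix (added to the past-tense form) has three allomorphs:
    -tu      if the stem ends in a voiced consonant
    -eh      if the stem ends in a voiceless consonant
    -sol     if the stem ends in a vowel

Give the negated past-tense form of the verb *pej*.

*pej* — last vowel /e/ (a non-high vowel) → -pof → *pejpof*.
The final sound of the past-tense form *pejpof* is /f/, which is a voiceless consonant, so the negative suffix is -eh, giving *pejpofeh*.

pejpofeh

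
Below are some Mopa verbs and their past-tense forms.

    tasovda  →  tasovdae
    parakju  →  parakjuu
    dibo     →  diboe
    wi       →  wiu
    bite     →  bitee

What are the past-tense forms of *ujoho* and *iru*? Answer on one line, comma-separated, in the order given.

Looking at the last vowel of each stem: -u when the last vowel of the stem is a high vowel (*parakju*, *wi*); -e when the last vowel of the stem is a non-high vowel (*tasovda*, *dibo*, *bite*).
*ujoho*: last vowel = /o/, a non-high vowel → -e → *ujohoe*.
*iru* — last vowel /u/ (a high vowel) → -u → *iruu*.

ujohoe, iruu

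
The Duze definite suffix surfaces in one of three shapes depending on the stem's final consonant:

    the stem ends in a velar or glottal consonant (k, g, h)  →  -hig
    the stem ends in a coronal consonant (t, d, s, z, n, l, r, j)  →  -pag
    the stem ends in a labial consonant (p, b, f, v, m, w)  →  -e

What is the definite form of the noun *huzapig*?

huzapighig

*huzapig*: final consonant = /g/, velar/glottal → -hig → *huzapighig*.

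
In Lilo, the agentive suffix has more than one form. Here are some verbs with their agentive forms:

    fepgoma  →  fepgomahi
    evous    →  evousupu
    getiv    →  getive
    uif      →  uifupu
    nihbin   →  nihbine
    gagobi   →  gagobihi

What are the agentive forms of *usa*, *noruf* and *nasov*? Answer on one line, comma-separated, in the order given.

usahi, norufupu, nasove

The alternation tracks the final sound of the stem — -upu when the stem ends in a voiceless consonant (*evous*, *uif*); -e when the stem ends in a voiced consonant (*getiv*, *nihbin*); -hi when the stem ends in a vowel (*fepgoma*, *gagobi*).
Since the final sound of *usa* is /a/ (a vowel), it takes -hi, giving *usahi*.
*noruf* — final sound /f/ (a voiceless consonant) → -upu → *norufupu*.
*nasov* — final sound /v/ (a voiced consonant) → -e → *nasove*.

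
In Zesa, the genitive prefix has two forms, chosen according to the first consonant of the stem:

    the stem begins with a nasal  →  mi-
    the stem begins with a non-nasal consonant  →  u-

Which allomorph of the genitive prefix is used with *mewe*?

mi-

*mewe* — first consonant /m/ (a nasal) → mi-.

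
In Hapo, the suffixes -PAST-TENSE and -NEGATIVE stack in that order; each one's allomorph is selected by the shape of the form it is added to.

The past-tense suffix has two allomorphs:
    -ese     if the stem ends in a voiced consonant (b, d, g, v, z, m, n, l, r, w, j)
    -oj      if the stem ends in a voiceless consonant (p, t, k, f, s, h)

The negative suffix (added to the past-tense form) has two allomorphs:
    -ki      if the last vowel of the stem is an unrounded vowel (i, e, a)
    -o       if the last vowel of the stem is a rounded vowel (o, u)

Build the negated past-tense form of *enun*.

Since the final consonant of *enun* is /n/ (voiced), it takes -ese, giving *enunese*.
The last vowel of the past-tense form *enunese* is /e/, which is an unrounded vowel, so the negative suffix is -ki, giving *enuneseki*.

enuneseki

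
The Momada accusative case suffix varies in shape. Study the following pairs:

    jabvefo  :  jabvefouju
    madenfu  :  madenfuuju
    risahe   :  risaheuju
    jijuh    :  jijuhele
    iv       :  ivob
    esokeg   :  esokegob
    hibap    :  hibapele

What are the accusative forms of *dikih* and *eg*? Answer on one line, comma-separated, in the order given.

dikihele, egob

The alternation tracks the final sound of the stem — -ele when the stem ends in a voiceless consonant (*jijuh*, *hibap*); -ob when the stem ends in a voiced consonant (*iv*, *esokeg*); -uju when the stem ends in a vowel (*jabvefo*, *madenfu*, *risahe*).
*dikih*: final sound = /h/, a voiceless consonant → -ele → *dikihele*.
*eg*: final sound = /g/, a voiced consonant → -ob → *egob*.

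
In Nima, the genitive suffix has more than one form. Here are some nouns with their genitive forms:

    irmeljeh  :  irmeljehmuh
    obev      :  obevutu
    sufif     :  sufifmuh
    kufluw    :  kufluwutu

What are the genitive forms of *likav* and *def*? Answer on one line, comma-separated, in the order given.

The pattern is voicing of the final consonant: -muh when the stem ends in a voiceless consonant (*irmeljeh*, *sufif*); -utu when the stem ends in a voiced consonant (*obev*, *kufluw*).
*likav*: final consonant = /v/, voiced → -utu → *likavutu*.
*def* — final consonant /f/ (voiceless) → -muh → *defmuh*.

likavutu, defmuh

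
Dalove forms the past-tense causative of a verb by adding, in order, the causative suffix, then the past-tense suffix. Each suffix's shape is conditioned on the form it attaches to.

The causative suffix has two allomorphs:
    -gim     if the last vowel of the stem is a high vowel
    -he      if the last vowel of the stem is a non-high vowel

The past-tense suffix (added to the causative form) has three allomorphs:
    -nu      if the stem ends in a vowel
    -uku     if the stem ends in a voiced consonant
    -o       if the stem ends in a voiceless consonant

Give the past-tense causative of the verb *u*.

*u*: last vowel = /u/, a high vowel → -gim → *ugim*.
The causative form *ugim*: final sound = /m/, a voiced consonant → -uku → *ugimuku*.

ugimuku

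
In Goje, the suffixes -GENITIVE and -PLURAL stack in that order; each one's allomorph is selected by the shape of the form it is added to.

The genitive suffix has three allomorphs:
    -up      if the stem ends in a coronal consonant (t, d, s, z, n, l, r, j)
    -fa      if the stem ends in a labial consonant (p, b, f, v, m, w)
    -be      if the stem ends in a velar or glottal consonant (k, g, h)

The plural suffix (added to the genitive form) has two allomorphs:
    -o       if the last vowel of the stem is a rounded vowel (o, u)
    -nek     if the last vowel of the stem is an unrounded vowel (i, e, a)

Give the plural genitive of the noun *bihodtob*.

Since the final consonant of *bihodtob* is /b/ (labial), it takes -fa, giving *bihodtobfa*.
The genitive form *bihodtobfa* — last vowel /a/ (an unrounded vowel) → -nek → *bihodtobfanek*.

bihodtobfanek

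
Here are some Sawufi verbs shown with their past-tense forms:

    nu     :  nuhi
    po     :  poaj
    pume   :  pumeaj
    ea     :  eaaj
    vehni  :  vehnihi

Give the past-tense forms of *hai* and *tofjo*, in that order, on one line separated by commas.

The alternation tracks the last vowel of the stem — -hi when the last vowel of the stem is a high vowel (*nu*, *vehni*); -aj when the last vowel of the stem is a non-high vowel (*po*, *pume*, *ea*).
The last vowel of *hai* is /i/, which is a high vowel, so the suffix is -hi, giving *haihi*.
Since the last vowel of *tofjo* is /o/ (a non-high vowel), it takes -aj, giving *tofjoaj*.

haihi, tofjoaj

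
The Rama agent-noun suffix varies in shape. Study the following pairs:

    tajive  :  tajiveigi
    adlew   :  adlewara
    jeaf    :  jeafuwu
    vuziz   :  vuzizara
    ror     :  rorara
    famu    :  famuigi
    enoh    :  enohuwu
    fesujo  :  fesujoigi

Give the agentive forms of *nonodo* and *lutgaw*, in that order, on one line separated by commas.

The suffix is conditioned by the final sound: -uwu when the stem ends in a voiceless consonant (*jeaf*, *enoh*); -ara when the stem ends in a voiced consonant (*adlew*, *vuziz*, *ror*); -igi when the stem ends in a vowel (*tajive*, *famu*, *fesujo*).
The final sound of *nonodo* is /o/, which is a vowel, so the suffix is -igi, giving *nonodoigi*.
*lutgaw* — final sound /w/ (a voiced consonant) → -ara → *lutgawara*.

nonodoigi, lutgawara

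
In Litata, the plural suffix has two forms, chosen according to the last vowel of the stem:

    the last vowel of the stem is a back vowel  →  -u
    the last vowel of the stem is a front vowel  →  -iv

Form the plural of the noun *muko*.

*muko*: last vowel = /o/, a back vowel → -u → *mukou*.

mukou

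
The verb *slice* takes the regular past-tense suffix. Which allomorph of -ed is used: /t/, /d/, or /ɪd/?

/t/

The stem *slice* ends in a voiceless consonant other than /t/.
The -ed suffix is realized as /ɪd/ after /t, d/; as /t/ after other voiceless consonants; and as /d/ after other voiced sounds.
So -ed on *slice* is pronounced /t/.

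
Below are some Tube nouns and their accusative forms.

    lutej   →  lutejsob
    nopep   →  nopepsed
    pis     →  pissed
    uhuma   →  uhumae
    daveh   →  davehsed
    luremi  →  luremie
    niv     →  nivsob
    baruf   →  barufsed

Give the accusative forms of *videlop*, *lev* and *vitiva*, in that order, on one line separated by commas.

videlopsed, levsob, vitivae

The alternation tracks the final sound of the stem — -sed when the stem ends in a voiceless consonant (*nopep*, *pis*, *daveh*, *baruf*); -sob when the stem ends in a voiced consonant (*lutej*, *niv*); -e when the stem ends in a vowel (*uhuma*, *luremi*).
*videlop*: final sound = /p/, a voiceless consonant → -sed → *videlopsed*.
The final sound of *lev* is /v/, which is a voiced consonant, so the suffix is -sob, giving *levsob*.
Since the final sound of *vitiva* is /a/ (a vowel), it takes -e, giving *vitivae*.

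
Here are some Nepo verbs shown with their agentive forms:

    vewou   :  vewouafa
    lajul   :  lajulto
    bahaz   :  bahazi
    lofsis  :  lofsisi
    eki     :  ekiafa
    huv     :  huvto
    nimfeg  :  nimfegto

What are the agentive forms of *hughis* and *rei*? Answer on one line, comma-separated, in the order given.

hughisi, reiafa

The suffix is conditioned by the final sound: -i when the stem ends in a sibilant (*bahaz*, *lofsis*); -to when the stem ends in a non-sibilant consonant (*lajul*, *huv*, *nimfeg*); -afa when the stem ends in a vowel (*vewou*, *eki*).
*hughis*: final sound = /s/, a sibilant → -i → *hughisi*.
Since the final sound of *rei* is /i/ (a vowel), it takes -afa, giving *reiafa*.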